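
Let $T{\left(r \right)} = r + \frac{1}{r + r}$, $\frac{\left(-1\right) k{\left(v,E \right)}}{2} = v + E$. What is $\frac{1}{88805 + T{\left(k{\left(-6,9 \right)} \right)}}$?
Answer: $\frac{12}{1065587} \approx 1.1261 \cdot 10^{-5}$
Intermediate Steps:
$k{\left(v,E \right)} = - 2 E - 2 v$ ($k{\left(v,E \right)} = - 2 \left(v + E\right) = - 2 \left(E + v\right) = - 2 E - 2 v$)
$T{\left(r \right)} = r + \frac{1}{2 r}$
$\frac{1}{88805 + T{\left(k{\left(-6,9 \right)} \right)}} = \frac{1}{88805 + \left(\left(\left(-2\right) 9 - -12\right) + \frac{1}{2 \left(\left(-2\right) 9 - -12\right)}\right)} = \frac{1}{88805 + \left(\left(-18 + 12\right) + \frac{1}{2 \left(-18 + 12\right)}\right)} = \frac{1}{88805 - \left(6 - \frac{1}{2 \left(-6\right)}\right)} = \frac{1}{88805 + \left(-6 + \frac{1}{2} \left(- \frac{1}{6}\right)\right)} = \frac{1}{88805 - \frac{73}{12}} = \frac{1}{\frac{1065587}{12}} = \frac{12}{1065587}$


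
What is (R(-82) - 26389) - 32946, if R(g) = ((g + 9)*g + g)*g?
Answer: -543463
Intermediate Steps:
R(g) = g*(g + g*(9 + g)) (R(g) = ((9 + g)*g + g)*g = (g*(9 + g) + g)*g = (g + g*(9 + g))*g = g*(g + g*(9 + g)))
(R(-82) - 26389) - 32946 = ((-82)²*(10 - 82) - 26389) - 32946 = (6724*(-72) - 26389) - 32946 = (-484128 - 26389) - 32946 = -510517 - 32946 = -543463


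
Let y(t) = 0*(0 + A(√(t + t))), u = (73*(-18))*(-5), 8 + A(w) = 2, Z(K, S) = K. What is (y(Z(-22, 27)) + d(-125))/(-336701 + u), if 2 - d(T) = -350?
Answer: -352/330131 ≈ -0.0010662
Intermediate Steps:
d(T) = 352 (d(T) = 2 - 1*(-350) = 2 + 350 = 352)
A(w) = -6 (A(w) = -8 + 2 = -6)
u = 6570 (u = -1314*(-5) = 6570)
y(t) = 0 (y(t) = 0*(0 - 6) = 0*(-6) = 0)
(y(Z(-22, 27)) + d(-125))/(-336701 + u) = (0 + 352)/(-336701 + 6570) = 352/(-330131) = 352*(-1/330131) = -352/330131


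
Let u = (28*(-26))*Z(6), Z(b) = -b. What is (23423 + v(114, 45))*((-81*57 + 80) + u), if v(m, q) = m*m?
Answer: -6154811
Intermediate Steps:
v(m, q) = m**2
u = 4368 (u = (28*(-26))*(-1*6) = -728*(-6) = 4368)
(23423 + v(114, 45))*((-81*57 + 80) + u) = (23423 + 114**2)*((-81*57 + 80) + 4368) = (23423 + 12996)*((-4617 + 80) + 4368) = 36419*(-4537 + 4368) = 36419*(-169) = -6154811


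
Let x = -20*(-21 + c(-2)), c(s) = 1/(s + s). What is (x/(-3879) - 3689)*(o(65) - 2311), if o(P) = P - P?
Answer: 33070539416/3879 ≈ 8.5255e+6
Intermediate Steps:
o(P) = 0
c(s) = 1/(2*s)
x = 425 (x = -20*(-21 + (½)/(-2)) = -20*(-21 + (½)*(-½)) = -20*(-21 - ¼) = -20*(-85/4) = 425)
(x/(-3879) - 3689)*(o(65) - 2311) = (425/(-3879) - 3689)*(0 - 2311) = (425*(-1/3879) - 3689)*(-2311) = (-425/3879 - 3689)*(-2311) = -14310056/3879*(-2311) = 33070539416/3879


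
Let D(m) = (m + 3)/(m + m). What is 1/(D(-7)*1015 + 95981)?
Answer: 1/96271 ≈ 1.0387e-5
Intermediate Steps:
D(m) = (3 + m)/(2*m) (D(m) = (3 + m)/((2*m)) = (3 + m)*(1/(2*m)) = (3 + m)/(2*m))
1/(D(-7)*1015 + 95981) = 1/(((1/2)*(3 - 7)/(-7))*1015 + 95981) = 1/(((1/2)*(-1/7)*(-4))*1015 + 95981) = 1/((2/7)*1015 + 95981) = 1/(290 + 95981) = 1/96271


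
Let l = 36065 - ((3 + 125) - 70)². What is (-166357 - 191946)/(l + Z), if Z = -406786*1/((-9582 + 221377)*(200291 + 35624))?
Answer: -17902830620229775/1633925655008139 ≈ -10.957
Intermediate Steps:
Z = -406786/49965617425 (Z = -406786/(211795*235915) = -406786/49965617425 ≈ -8.1413e-6)
l = 32701 (l = 36065 - (128 - 70)² = 36065 - 1*58² = 36065 - 1*3364 = 36065 - 3364 = 32701)
(-166357 - 191946)/(l + Z) = (-166357 - 191946)/(32701 - 406786/49965617425) = -358303/1633925655008139/49965617425 = -358303*49965617425/1633925655008139 = -17902830620229775/1633925655008139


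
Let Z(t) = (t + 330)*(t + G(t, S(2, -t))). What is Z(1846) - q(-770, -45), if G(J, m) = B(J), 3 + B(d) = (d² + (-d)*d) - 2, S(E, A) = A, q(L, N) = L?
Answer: 4006786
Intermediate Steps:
B(d) = -5 (B(d) = -3 + ((d² + (-d)*d) - 2) = -3 + ((d² - d²) - 2) = -3 + (0 - 2) = -3 - 2 = -5)
G(J, m) = -5
Z(t) = (-5 + t)*(330 + t) (Z(t) = (t + 330)*(t - 5) = (330 + t)*(-5 + t) = (-5 + t)*(330 + t))
Z(1846) - q(-770, -45) = (-1650 + 1846² + 325*1846) - 1*(-770) = (-1650 + 3407716 + 599950) + 770 = 4006016 + 770 = 4006786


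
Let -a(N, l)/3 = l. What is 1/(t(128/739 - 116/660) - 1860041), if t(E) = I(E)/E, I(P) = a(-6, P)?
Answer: -1/1860044 ≈ -5.3762e-7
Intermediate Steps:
a(N, l) = -3*l
I(P) = -3*P
t(E) = -3 (t(E) = (-3*E)/E = -3)
1/(t(128/739 - 116/660) - 1860041) = 1/(-3 - 1860041) = 1/(-1860044) = -1/1860044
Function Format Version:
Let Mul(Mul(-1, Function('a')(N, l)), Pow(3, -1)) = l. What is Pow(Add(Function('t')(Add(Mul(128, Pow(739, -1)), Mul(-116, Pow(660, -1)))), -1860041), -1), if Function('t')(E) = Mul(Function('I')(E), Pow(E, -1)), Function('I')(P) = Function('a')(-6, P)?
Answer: Rational(-1, 1860044) ≈ -5.3762e-7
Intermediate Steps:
Function('a')(N, l) = Mul(-3, l)
Function('I')(P) = Mul(-3, P)
Function('t')(E) = -3 (Function('t')(E) = Mul(Mul(-3, E), Pow(E, -1)) = -3)
Pow(Add(Function('t')(Add(Mul(128, Pow(739, -1)), Mul(-116, Pow(660, -1)))), -1860041), -1) = Pow(Add(-3, -1860041), -1) = Pow(-1860044, -1) = Rational(-1, 1860044)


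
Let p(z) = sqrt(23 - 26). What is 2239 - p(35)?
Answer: 2239 - I*sqrt(3) ≈ 2239.0 - 1.732*I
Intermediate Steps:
p(z) = I*sqrt(3) (p(z) = sqrt(-3) = I*sqrt(3))
2239 - p(35) = 2239 - I*sqrt(3)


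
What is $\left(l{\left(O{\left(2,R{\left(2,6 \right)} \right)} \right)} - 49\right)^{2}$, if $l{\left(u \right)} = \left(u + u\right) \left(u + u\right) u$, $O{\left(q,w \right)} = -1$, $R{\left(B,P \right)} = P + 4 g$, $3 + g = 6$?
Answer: $2809$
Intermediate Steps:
$g = 3$ ($g = -3 + 6 = 3$)
$R{\left(B,P \right)} = 12 + P$ ($R{\left(B,P \right)} = P + 4 \cdot 3 = P + 12 = 12 + P$)
$l{\left(u \right)} = 4 u^{3}$ ($l{\left(u \right)} = 2 u 2 u u = 4 u^{2} u = 4 u^{3}$)
$\left(l{\left(O{\left(2,R{\left(2,6 \right)} \right)} \right)} - 49\right)^{2} = \left(4 \left(-1\right)^{3} - 49\right)^{2} = \left(4 \left(-1\right) - 49\right)^{2} = \left(-4 - 49\right)^{2} = \left(-53\right)^{2} = 2809$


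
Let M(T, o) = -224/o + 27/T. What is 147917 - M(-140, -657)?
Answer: 13605392039/91980 ≈ 1.4792e+5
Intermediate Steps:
147917 - M(-140, -657) = 147917 - (-224/(-657) + 27/(-140)) = 147917 - (-224*(-1/657) + 27*(-1/140)) = 147917 - (224/657 - 27/140) = 147917 - 1*13621/91980 = 147917 - 13621/91980 = 13605392039/91980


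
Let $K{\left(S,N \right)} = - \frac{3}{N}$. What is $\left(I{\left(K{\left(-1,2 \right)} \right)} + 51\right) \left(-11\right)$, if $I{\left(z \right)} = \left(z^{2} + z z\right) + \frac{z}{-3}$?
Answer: $-616$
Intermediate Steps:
$I{\left(z \right)} = 2 z^{2} - \frac{z}{3}$ ($I{\left(z \right)} = \left(z^{2} + z^{2}\right) + z \left(- \frac{1}{3}\right) = 2 z^{2} - \frac{z}{3}$)
$\left(I{\left(K{\left(-1,2 \right)} \right)} + 51\right) \left(-11\right) = \left(\frac{- \frac{3}{2} \left(-1 + 6 \left(- \frac{3}{2}\right)\right)}{3} + 51\right) \left(-11\right) = \left(\frac{\left(-3\right) \frac{1}{2} \left(-1 + 6 \left(\left(-3\right) \frac{1}{2}\right)\right)}{3} + 51\right) \left(-11\right) = \left(\frac{1}{3} \left(- \frac{3}{2}\right) \left(-1 + 6 \left(- \frac{3}{2}\right)\right) + 51\right) \left(-11\right) = \left(\frac{1}{3} \left(- \frac{3}{2}\right) \left(-1 - 9\right) + 51\right) \left(-11\right) = \left(\frac{1}{3} \left(- \frac{3}{2}\right) \left(-10\right) + 51\right) \left(-11\right) = \left(5 + 51\right) \left(-11\right) = 56 \left(-11\right) = -616$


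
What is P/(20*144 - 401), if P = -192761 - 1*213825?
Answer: -406586/2479 ≈ -164.01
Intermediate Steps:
P = -406586 (P = -192761 - 213825 = -406586)
P/(20*144 - 401) = -406586/(20*144 - 401) = -406586/(2880 - 401) = -406586/2479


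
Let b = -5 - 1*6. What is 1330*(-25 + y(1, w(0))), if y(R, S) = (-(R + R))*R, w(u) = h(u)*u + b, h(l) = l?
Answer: -35910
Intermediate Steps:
b = -11 (b = -5 - 6 = -11)
w(u) = -11 + u² (w(u) = u*u - 11 = u² - 11 = -11 + u²)
y(R, S) = -2*R² (y(R, S) = (-2*R)*R = -2*R²)
1330*(-25 + y(1, w(0))) = 1330*(-25 - 2*1²) = 1330*(-25 - 2*1) = 1330*(-25 - 2) = 1330*(-27) = -35910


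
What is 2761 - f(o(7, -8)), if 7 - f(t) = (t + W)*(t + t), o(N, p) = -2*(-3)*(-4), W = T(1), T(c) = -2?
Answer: 4002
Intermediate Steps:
W = -2
o(N, p) = -24 (o(N, p) = 6*(-4) = -24)
f(t) = 7 - 2*t*(-2 + t) (f(t) = 7 - (t - 2)*(t + t) = 7 - (-2 + t)*2*t = 7 - 2*t*(-2 + t))
2761 - f(o(7, -8)) = 2761 - (7 - 2*(-24)² + 4*(-24)) = 2761 - (7 - 2*576 - 96) = 2761 - (7 - 1152 - 96) = 2761 - 1*(-1241) = 2761 + 1241 = 4002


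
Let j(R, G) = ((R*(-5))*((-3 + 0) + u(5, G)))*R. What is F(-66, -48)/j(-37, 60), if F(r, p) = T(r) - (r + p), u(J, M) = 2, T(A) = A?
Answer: 48/6845 ≈ 0.0070124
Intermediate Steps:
F(r, p) = -p (F(r, p) = r - (r + p) = r - (p + r) = r + (-p - r) = -p)
j(R, G) = 5*R² (j(R, G) = ((R*(-5))*((-3 + 0) + 2))*R = ((-5*R)*(-3 + 2))*R = (-5*R*(-1))*R = (5*R)*R = 5*R²)
F(-66, -48)/j(-37, 60) = (-1*(-48))/((5*(-37)²)) = 48/((5*1369)) = 48/6845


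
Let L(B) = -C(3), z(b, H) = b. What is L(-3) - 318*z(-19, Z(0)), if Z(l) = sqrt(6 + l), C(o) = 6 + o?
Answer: 6033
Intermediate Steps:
L(B) = -9 (L(B) = -(6 + 3) = -1*9 = -9)
L(-3) - 318*z(-19, Z(0)) = -9 - 318*(-19) = -9 + 6042 = 6033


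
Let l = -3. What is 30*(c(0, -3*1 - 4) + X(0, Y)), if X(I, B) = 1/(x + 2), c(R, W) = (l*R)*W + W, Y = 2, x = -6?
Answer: -435/2 ≈ -217.50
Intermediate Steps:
c(R, W) = W - 3*R*W (c(R, W) = (-3*R)*W + W = -3*R*W + W = W - 3*R*W)
X(I, B) = -1/4 (X(I, B) = 1/(-6 + 2) = 1/(-4) = -1/4)
30*(c(0, -3*1 - 4) + X(0, Y)) = 30*((-3*1 - 4)*(1 - 3*0) - 1/4) = 30*((-3 - 4)*(1 + 0) - 1/4) = 30*(-7*1 - 1/4) = 30*(-7 - 1/4) = 30*(-29/4) = -435/2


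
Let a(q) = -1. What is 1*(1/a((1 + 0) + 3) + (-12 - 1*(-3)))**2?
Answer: 100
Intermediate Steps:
1*(1/a((1 + 0) + 3) + (-12 - 1*(-3)))**2 = 1*(1/(-1) + (-12 - 1*(-3)))**2 = 1*(-1 + (-12 + 3))**2 = 1*(-1 - 9)**2 = 1*(-10)**2 = 1*100 = 100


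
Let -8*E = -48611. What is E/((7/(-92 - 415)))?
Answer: -24645777/56 ≈ -4.4010e+5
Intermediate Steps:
E = 48611/8 (E = -⅛*(-48611) = 48611/8 ≈ 6076.4)
E/((7/(-92 - 415))) = 48611/(8*((7/(-92 - 415)))) = 48611/(8*((7/(-507)))) = 48611/(8*((7*(-1/507)))) = 48611/(8*(-7/507)) = (48611/8)*(-507/7) = -24645777/56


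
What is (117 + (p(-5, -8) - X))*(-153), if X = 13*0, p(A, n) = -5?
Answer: -17136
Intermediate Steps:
X = 0
(117 + (p(-5, -8) - X))*(-153) = (117 + (-5 - 1*0))*(-153) = (117 + (-5 + 0))*(-153) = (117 - 5)*(-153) = 112*(-153) = -17136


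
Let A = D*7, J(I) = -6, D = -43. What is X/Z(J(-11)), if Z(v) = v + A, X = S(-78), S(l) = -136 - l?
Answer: 58/307 ≈ 0.18893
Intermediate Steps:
A = -301 (A = -43*7 = -301)
X = -58 (X = -136 - 1*(-78) = -136 + 78 = -58)
Z(v) = -301 + v (Z(v) = v - 301 = -301 + v)
X/Z(J(-11)) = -58/(-301 - 6) = -58/(-307) = -58*(-1/307) = 58/307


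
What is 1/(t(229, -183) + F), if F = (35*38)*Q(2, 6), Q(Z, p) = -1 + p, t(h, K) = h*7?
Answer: 1/8253 ≈ 0.00012117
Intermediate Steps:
t(h, K) = 7*h
F = 6650 (F = (35*38)*(-1 + 6) = 1330*5 = 6650)
1/(t(229, -183) + F) = 1/(7*229 + 6650) = 1/(1603 + 6650) = 1/8253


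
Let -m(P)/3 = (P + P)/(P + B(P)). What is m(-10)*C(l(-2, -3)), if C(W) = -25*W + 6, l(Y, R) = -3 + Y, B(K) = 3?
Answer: -7860/7 ≈ -1122.9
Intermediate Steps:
m(P) = -6*P/(3 + P) (m(P) = -3*(P + P)/(P + 3) = -3*2*P/(3 + P) = -6*P/(3 + P))
C(W) = 6 - 25*W
m(-10)*C(l(-2, -3)) = (-6*(-10)/(3 - 10))*(6 - 25*(-3 - 2)) = (-6*(-10)/(-7))*(6 - 25*(-5)) = (-6*(-10)*(-1/7))*(6 + 125) = -60/7*131 = -7860/7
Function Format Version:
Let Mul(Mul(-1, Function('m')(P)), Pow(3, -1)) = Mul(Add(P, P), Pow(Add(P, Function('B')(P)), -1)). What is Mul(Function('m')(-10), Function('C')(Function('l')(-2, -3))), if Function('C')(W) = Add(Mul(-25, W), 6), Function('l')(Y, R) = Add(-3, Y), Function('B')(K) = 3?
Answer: Rational(-7860, 7) ≈ -1122.9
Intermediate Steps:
Function('m')(P) = Mul(-6, P, Pow(Add(3, P), -1)) (Function('m')(P) = Mul(-3, Mul(Add(P, P), Pow(Add(P, 3), -1))) = Mul(-3, Mul(Mul(2, P), Pow(Add(3, P), -1))) = Mul(-3, Mul(2, P, Pow(Add(3, P), -1))) = Mul(-6, P, Pow(Add(3, P), -1)))
Function('C')(W) = Add(6, Mul(-25, W))
Mul(Function('m')(-10), Function('C')(Function('l')(-2, -3))) = Mul(Mul(-6, -10, Pow(Add(3, -10), -1)), Add(6, Mul(-25, Add(-3, -2)))) = Mul(Mul(-6, -10, Pow(-7, -1)), Add(6, Mul(-25, -5))) = Mul(Mul(-6, -10, Rational(-1, 7)), Add(6, 125)) = Mul(Rational(-60, 7), 131) = Rational(-7860, 7)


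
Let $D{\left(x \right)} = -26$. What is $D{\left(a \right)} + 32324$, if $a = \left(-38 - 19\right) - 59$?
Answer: $32298$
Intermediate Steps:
$a = -116$ ($a = -57 - 59 = -116$)
$D{\left(a \right)} + 32324 = -26 + 32324 = 32298$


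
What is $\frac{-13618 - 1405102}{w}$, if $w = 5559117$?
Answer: $- \frac{1418720}{5559117} \approx -0.25521$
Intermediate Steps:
$\frac{-13618 - 1405102}{w} = \frac{-13618 - 1405102}{5559117} = \left(-1418720\right) \frac{1}{5559117} = - \frac{1418720}{5559117}$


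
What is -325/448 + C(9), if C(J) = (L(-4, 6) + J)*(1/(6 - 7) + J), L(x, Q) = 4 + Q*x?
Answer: -39749/448 ≈ -88.725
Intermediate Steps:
C(J) = (-1 + J)*(-20 + J) (C(J) = ((4 + 6*(-4)) + J)*(1/(6 - 7) + J) = ((4 - 24) + J)*(1/(-1) + J) = (-20 + J)*(-1 + J) = (-1 + J)*(-20 + J))
-325/448 + C(9) = -325/448 + (20 + 9² - 21*9) = -325*1/448 + (20 + 81 - 189) = -325/448 - 88 = -39749/448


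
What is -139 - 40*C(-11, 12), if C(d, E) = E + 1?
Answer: -659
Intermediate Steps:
C(d, E) = 1 + E
-139 - 40*C(-11, 12) = -139 - 40*(1 + 12) = -139 - 40*13 = -139 - 520 = -659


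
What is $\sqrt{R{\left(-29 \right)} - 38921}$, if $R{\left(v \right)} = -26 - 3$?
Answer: $5 i \sqrt{1558} \approx 197.36 i$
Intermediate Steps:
$R{\left(v \right)} = -29$
$\sqrt{R{\left(-29 \right)} - 38921} = \sqrt{-29 - 38921} = \sqrt{-38950} = 5 i \sqrt{1558}$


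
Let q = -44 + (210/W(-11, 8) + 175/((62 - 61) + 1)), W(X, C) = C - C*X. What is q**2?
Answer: 534361/256 ≈ 2087.3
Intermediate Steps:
W(X, C) = C - C*X
q = 731/16 (q = -44 + (210/((8*(1 - 1*(-11)))) + 175/((62 - 61) + 1)) = -44 + (210/((8*(1 + 11))) + 175/(1 + 1)) = -44 + (210/((8*12)) + 175/2) = -44 + (210/96 + 175*(1/2)) = -44 + (210*(1/96) + 175/2) = -44 + (35/16 + 175/2) = -44 + 1435/16 = 731/16 ≈ 45.688)
q**2 = (731/16)**2 = 534361/256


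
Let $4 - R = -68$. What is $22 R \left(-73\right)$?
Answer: $-115632$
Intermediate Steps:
$R = 72$ ($R = 4 - -68 = 4 + 68 = 72$)
$22 R \left(-73\right) = 22 \cdot 72 \left(-73\right) = 1584 \left(-73\right) = -115632$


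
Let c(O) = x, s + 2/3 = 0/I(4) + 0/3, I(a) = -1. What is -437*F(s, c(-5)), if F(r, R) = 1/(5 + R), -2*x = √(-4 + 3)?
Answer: -8740/101 - 874*I/101 ≈ -86.535 - 8.6535*I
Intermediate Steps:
s = -⅔ (s = -⅔ + (0/(-1) + 0/3) = -⅔ + (0*(-1) + 0*(⅓)) = -⅔ + (0 + 0) = -⅔ + 0 = -⅔ ≈ -0.66667)
x = -I/2 (x = -√(-4 + 3)/2 = -I/2 ≈ -0.5*I)
c(O) = -I/2
-437*F(s, c(-5)) = -437*4*(5 + I/2)/101 = -1748*(5 + I/2)/101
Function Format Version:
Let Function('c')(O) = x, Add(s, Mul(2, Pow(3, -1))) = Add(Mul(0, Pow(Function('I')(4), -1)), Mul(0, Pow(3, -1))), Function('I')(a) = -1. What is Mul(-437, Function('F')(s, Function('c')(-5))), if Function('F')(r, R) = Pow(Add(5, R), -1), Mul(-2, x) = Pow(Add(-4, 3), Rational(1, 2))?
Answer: Add(Rational(-8740, 101), Mul(Rational(-874, 101), I)) ≈ Add(-86.535, Mul(-8.6535, I))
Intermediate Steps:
s = Rational(-2, 3) (s = Add(Rational(-2, 3), Add(Mul(0, Pow(-1, -1)), Mul(0, Pow(3, -1)))) = Add(Rational(-2, 3), Add(Mul(0, -1), Mul(0, Rational(1, 3)))) = Add(Rational(-2, 3), Add(0, 0)) = Add(Rational(-2, 3), 0) = Rational(-2, 3) ≈ -0.66667)
x = Mul(Rational(-1, 2), I) (x = Mul(Rational(-1, 2), Pow(Add(-4, 3), Rational(1, 2))) = Mul(Rational(-1, 2), Pow(-1, Rational(1, 2))) = Mul(Rational(-1, 2), I) ≈ Mul(-0.50000, I))
Function('c')(O) = Mul(Rational(-1, 2), I)
Mul(-437, Function('F')(s, Function('c')(-5))) = Mul(-437, Pow(Add(5, Mul(Rational(-1, 2), I)), -1)) = Mul(-437, Mul(Rational(4, 101), Add(5, Mul(Rational(1, 2), I)))) = Mul(Rational(-1748, 101), Add(5, Mul(Rational(1, 2), I)))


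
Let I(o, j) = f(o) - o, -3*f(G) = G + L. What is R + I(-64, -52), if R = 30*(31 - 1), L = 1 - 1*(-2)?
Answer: 2953/3 ≈ 984.33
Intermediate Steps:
L = 3 (L = 1 + 2 = 3)
f(G) = -1 - G/3 (f(G) = -(G + 3)/3 = -(3 + G)/3 = -1 - G/3)
R = 900 (R = 30*30 = 900)
I(o, j) = -1 - 4*o/3 (I(o, j) = (-1 - o/3) - o = -1 - 4*o/3)
R + I(-64, -52) = 900 + (-1 - 4/3*(-64)) = 900 + (-1 + 256/3) = 900 + 253/3 = 2953/3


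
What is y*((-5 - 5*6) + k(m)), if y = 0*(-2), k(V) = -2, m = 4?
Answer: 0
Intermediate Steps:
y = 0
y*((-5 - 5*6) + k(m)) = 0*((-5 - 5*6) - 2) = 0*((-5 - 30) - 2) = 0*(-35 - 2) = 0*(-37) = 0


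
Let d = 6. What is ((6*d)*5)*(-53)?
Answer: -9540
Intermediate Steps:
((6*d)*5)*(-53) = ((6*6)*5)*(-53) = (36*5)*(-53) = 180*(-53) = -9540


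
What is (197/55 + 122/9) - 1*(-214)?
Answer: 114413/495 ≈ 231.14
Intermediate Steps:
(197/55 + 122/9) - 1*(-214) = (197*(1/55) + 122*(⅑)) + 214 = (197/55 + 122/9) + 214 = 8483/495 + 214 = 114413/495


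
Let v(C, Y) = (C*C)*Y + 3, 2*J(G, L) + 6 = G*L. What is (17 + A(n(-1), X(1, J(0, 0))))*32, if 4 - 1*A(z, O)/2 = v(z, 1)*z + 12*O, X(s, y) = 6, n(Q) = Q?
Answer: -3552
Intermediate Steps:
J(G, L) = -3 + G*L/2 (J(G, L) = -3 + (G*L)/2 = -3 + G*L/2)
v(C, Y) = 3 + Y*C² (v(C, Y) = C²*Y + 3 = Y*C² + 3 = 3 + Y*C²)
A(z, O) = 8 - 24*O - 2*z*(3 + z²) (A(z, O) = 8 - 2*((3 + 1*z²)*z + 12*O) = 8 - 2*((3 + z²)*z + 12*O) = 8 - 2*(z*(3 + z²) + 12*O) = 8 - 2*(12*O + z*(3 + z²)) = 8 + (-24*O - 2*z*(3 + z²)) = 8 - 24*O - 2*z*(3 + z²))
(17 + A(n(-1), X(1, J(0, 0))))*32 = (17 + (8 - 24*6 - 2*(-1)*(3 + (-1)²)))*32 = (17 + (8 - 144 - 2*(-1)*(3 + 1)))*32 = (17 + (8 - 144 - 2*(-1)*4))*32 = (17 + (8 - 144 + 8))*32 = (17 - 128)*32 = -111*32 = -3552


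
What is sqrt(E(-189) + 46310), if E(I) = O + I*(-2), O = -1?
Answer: sqrt(46687) ≈ 216.07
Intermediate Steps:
E(I) = -1 - 2*I (E(I) = -1 + I*(-2) = -1 - 2*I)
sqrt(E(-189) + 46310) = sqrt((-1 - 2*(-189)) + 46310) = sqrt((-1 + 378) + 46310) = sqrt(377 + 46310) = sqrt(46687)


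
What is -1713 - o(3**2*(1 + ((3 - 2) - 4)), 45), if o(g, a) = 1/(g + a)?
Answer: -46252/27 ≈ -1713.0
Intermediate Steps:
o(g, a) = 1/(a + g)
-1713 - o(3**2*(1 + ((3 - 2) - 4)), 45) = -1713 - 1/(45 + 3**2*(1 + ((3 - 2) - 4))) = -1713 - 1/(45 + 9*(1 + (1 - 4))) = -1713 - 1/(45 + 9*(1 - 3)) = -1713 - 1/(45 + 9*(-2)) = -1713 - 1/(45 - 18) = -1713 - 1/27 = -46252/27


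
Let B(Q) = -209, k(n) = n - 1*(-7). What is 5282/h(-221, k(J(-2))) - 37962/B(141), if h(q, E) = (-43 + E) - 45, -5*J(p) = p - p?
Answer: 103736/891 ≈ 116.43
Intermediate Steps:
J(p) = 0 (J(p) = -(p - p)/5 = -⅕*0 = 0)
k(n) = 7 + n (k(n) = n + 7 = 7 + n)
h(q, E) = -88 + E
5282/h(-221, k(J(-2))) - 37962/B(141) = 5282/(-88 + (7 + 0)) - 37962/(-209) = 5282/(-88 + 7) - 37962*(-1/209) = 5282/(-81) + 1998/11 = 5282*(-1/81) + 1998/11 = -5282/81 + 1998/11 = 103736/891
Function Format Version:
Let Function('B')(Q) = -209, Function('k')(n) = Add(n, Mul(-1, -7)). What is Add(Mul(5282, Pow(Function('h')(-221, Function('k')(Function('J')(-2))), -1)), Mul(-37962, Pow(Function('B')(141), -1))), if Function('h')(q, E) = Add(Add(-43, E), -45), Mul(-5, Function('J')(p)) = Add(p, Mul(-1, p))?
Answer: Rational(103736, 891) ≈ 116.43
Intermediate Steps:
Function('J')(p) = 0 (Function('J')(p) = Mul(Rational(-1, 5), Add(p, Mul(-1, p))) = Mul(Rational(-1, 5), 0) = 0)
Function('k')(n) = Add(7, n) (Function('k')(n) = Add(n, 7) = Add(7, n))
Function('h')(q, E) = Add(-88, E)
Add(Mul(5282, Pow(Function('h')(-221, Function('k')(Function('J')(-2))), -1)), Mul(-37962, Pow(Function('B')(141), -1))) = Add(Mul(5282, Pow(Add(-88, Add(7, 0)), -1)), Mul(-37962, Pow(-209, -1))) = Add(Mul(5282, Pow(Add(-88, 7), -1)), Mul(-37962, Rational(-1, 209))) = Add(Mul(5282, Pow(-81, -1)), Rational(1998, 11)) = Add(Mul(5282, Rational(-1, 81)), Rational(1998, 11)) = Add(Rational(-5282, 81), Rational(1998, 11)) = Rational(103736, 891)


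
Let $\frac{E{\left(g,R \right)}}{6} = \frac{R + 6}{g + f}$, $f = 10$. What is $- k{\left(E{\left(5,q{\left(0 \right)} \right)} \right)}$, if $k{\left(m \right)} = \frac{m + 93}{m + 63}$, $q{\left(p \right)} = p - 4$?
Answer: $- \frac{469}{319} \approx -1.4702$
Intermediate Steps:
$q{\left(p \right)} = -4 + p$
$E{\left(g,R \right)} = \frac{6 \left(6 + R\right)}{10 + g}$ ($E{\left(g,R \right)} = 6 \frac{R + 6}{g + 10} = 6 \frac{6 + R}{10 + g} = \frac{6 \left(6 + R\right)}{10 + g}$)
$k{\left(m \right)} = \frac{93 + m}{63 + m}$
$- k{\left(E{\left(5,q{\left(0 \right)} \right)} \right)} = - \frac{93 + \frac{6 \left(6 + \left(-4 + 0\right)\right)}{10 + 5}}{63 + \frac{6 \left(6 + \left(-4 + 0\right)\right)}{10 + 5}} = - \frac{93 + \frac{6 \left(6 - 4\right)}{15}}{63 + \frac{6 \left(6 - 4\right)}{15}} = - \frac{93 + 6 \cdot \frac{1}{15} \cdot 2}{63 + 6 \cdot \frac{1}{15} \cdot 2} = - \frac{93 + \frac{4}{5}}{63 + \frac{4}{5}} = - \frac{469}{\frac{319}{5} \cdot 5} = - \frac{5 \cdot 469}{319 \cdot 5} = \left(-1\right) \frac{469}{319} = - \frac{469}{319}$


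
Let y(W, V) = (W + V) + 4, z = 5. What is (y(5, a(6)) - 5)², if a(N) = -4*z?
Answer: 256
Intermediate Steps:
a(N) = -20 (a(N) = -4*5 = -20)
y(W, V) = 4 + V + W (y(W, V) = (V + W) + 4 = 4 + V + W)
(y(5, a(6)) - 5)² = ((4 - 20 + 5) - 5)² = (-11 - 5)² = (-16)² = 256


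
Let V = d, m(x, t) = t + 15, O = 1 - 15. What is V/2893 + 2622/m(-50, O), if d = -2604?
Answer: 7582842/2893 ≈ 2621.1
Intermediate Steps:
O = -14
m(x, t) = 15 + t
V = -2604
V/2893 + 2622/m(-50, O) = -2604/2893 + 2622/(15 - 14) = -2604*1/2893 + 2622/1 = -2604/2893 + 2622*1 = -2604/2893 + 2622 = 7582842/2893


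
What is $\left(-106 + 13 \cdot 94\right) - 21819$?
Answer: $-20703$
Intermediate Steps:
$\left(-106 + 13 \cdot 94\right) - 21819 = \left(-106 + 1222\right) - 21819 = 1116 - 21819 = -20703$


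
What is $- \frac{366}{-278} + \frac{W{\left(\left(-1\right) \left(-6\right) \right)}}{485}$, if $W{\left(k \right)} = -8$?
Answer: $\frac{87643}{67415} \approx 1.3001$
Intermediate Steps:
$- \frac{366}{-278} + \frac{W{\left(\left(-1\right) \left(-6\right) \right)}}{485} = - \frac{366}{-278} - \frac{8}{485} = \left(-366\right) \left(- \frac{1}{278}\right) - \frac{8}{485} = \frac{183}{139} - \frac{8}{485} = \frac{87643}{67415}$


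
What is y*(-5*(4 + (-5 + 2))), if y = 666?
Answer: -3330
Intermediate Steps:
y*(-5*(4 + (-5 + 2))) = 666*(-5*(4 + (-5 + 2))) = 666*(-5*(4 - 3)) = 666*(-5*1) = 666*(-5) = -3330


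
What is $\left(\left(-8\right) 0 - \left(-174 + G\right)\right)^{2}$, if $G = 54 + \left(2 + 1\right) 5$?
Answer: $11025$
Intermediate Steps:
$G = 69$ ($G = 54 + 3 \cdot 5 = 54 + 15 = 69$)
$\left(\left(-8\right) 0 - \left(-174 + G\right)\right)^{2} = \left(\left(-8\right) 0 + \left(174 - 69\right)\right)^{2} = \left(0 + \left(174 - 69\right)\right)^{2} = \left(0 + 105\right)^{2} = 105^{2} = 11025$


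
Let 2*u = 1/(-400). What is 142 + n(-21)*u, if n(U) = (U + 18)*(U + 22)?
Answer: 113603/800 ≈ 142.00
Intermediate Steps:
u = -1/800 (u = (½)/(-400) = (½)*(-1/400) = -1/800 ≈ -0.0012500)
n(U) = (18 + U)*(22 + U)
142 + n(-21)*u = 142 + (396 + (-21)² + 40*(-21))*(-1/800) = 142 + (396 + 441 - 840)*(-1/800) = 142 - 3*(-1/800) = 142 + 3/800 = 113603/800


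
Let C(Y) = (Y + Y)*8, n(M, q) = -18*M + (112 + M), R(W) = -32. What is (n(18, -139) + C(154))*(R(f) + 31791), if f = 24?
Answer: 72092930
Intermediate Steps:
n(M, q) = 112 - 17*M
C(Y) = 16*Y (C(Y) = (2*Y)*8 = 16*Y)
(n(18, -139) + C(154))*(R(f) + 31791) = ((112 - 17*18) + 16*154)*(-32 + 31791) = ((112 - 306) + 2464)*31759 = (-194 + 2464)*31759 = 2270*31759 = 72092930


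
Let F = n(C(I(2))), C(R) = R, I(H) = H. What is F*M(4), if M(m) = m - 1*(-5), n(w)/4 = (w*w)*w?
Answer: 288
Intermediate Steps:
n(w) = 4*w**3 (n(w) = 4*((w*w)*w) = 4*(w**2*w) = 4*w**3)
M(m) = 5 + m (M(m) = m + 5 = 5 + m)
F = 32 (F = 4*2**3 = 4*8 = 32)
F*M(4) = 32*(5 + 4) = 32*9 = 288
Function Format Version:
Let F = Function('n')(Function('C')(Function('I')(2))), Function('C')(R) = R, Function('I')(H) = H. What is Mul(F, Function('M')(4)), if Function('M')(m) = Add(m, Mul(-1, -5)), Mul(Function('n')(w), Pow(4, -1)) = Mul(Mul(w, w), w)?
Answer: 288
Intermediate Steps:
Function('n')(w) = Mul(4, Pow(w, 3)) (Function('n')(w) = Mul(4, Mul(Mul(w, w), w)) = Mul(4, Mul(Pow(w, 2), w)) = Mul(4, Pow(w, 3)))
Function('M')(m) = Add(5, m) (Function('M')(m) = Add(m, 5) = Add(5, m))
F = 32 (F = Mul(4, Pow(2, 3)) = Mul(4, 8) = 32)
Mul(F, Function('M')(4)) = Mul(32, Add(5, 4)) = Mul(32, 9) = 288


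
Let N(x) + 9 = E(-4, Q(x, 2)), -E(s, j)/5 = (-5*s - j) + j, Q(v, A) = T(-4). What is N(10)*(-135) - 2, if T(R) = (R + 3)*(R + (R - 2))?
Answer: 14713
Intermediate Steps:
T(R) = (-2 + 2*R)*(3 + R) (T(R) = (3 + R)*(R + (-2 + R)) = (3 + R)*(-2 + 2*R) = (-2 + 2*R)*(3 + R))
Q(v, A) = 10 (Q(v, A) = -6 + 2*(-4)**2 + 4*(-4) = -6 + 2*16 - 16 = -6 + 32 - 16 = 10)
E(s, j) = 25*s (E(s, j) = -5*((-5*s - j) + j) = -5*((-j - 5*s) + j) = -(-25)*s = 25*s)
N(x) = -109 (N(x) = -9 + 25*(-4) = -9 - 100 = -109)
N(10)*(-135) - 2 = -109*(-135) - 2 = 14715 - 2 = 14713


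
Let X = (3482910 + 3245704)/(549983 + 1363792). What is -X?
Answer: -6728614/1913775 ≈ -3.5159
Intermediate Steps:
X = 6728614/1913775 ≈ 3.5159
-X = -1*6728614/1913775 = -6728614/1913775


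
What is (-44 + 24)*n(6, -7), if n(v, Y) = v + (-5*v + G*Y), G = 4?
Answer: 1040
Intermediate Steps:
n(v, Y) = -4*v + 4*Y (n(v, Y) = v + (-5*v + 4*Y) = -4*v + 4*Y)
(-44 + 24)*n(6, -7) = (-44 + 24)*(-4*6 + 4*(-7)) = -20*(-24 - 28) = -20*(-52) = 1040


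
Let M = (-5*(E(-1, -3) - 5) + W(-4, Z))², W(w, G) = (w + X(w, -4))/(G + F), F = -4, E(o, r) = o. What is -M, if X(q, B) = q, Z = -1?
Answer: -24964/25 ≈ -998.56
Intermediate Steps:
W(w, G) = 2*w/(-4 + G) (W(w, G) = (w + w)/(G - 4) = (2*w)/(-4 + G) = 2*w/(-4 + G))
M = 24964/25 (M = (-5*(-1 - 5) + 2*(-4)/(-4 - 1))² = (-5*(-6) + 2*(-4)/(-5))² = (30 + 2*(-4)*(-⅕))² = (30 + 8/5)² = (158/5)² = 24964/25 ≈ 998.56)
-M = -1*24964/25 = -24964/25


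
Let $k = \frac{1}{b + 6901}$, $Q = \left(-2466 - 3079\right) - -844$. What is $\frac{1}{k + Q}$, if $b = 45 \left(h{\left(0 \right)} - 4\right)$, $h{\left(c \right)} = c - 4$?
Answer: $- \frac{6541}{30749240} \approx -0.00021272$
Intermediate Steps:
$h{\left(c \right)} = -4 + c$
$b = -360$ ($b = 45 \left(\left(-4 + 0\right) - 4\right) = 45 \left(-4 - 4\right) = 45 \left(-8\right) = -360$)
$Q = -4701$ ($Q = -5545 + \left(-445 + 1289\right) = -5545 + 844 = -4701$)
$k = \frac{1}{6541}$ ($k = \frac{1}{-360 + 6901} = \frac{1}{6541} \approx 0.00015288$)
$\frac{1}{k + Q} = \frac{1}{\frac{1}{6541} - 4701} = \frac{1}{- \frac{30749240}{6541}} = - \frac{6541}{30749240}$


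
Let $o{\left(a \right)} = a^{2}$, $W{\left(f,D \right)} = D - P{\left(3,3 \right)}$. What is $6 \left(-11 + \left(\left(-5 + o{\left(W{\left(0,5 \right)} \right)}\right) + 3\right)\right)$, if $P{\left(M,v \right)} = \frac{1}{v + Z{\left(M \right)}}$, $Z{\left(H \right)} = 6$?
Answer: $\frac{1766}{27} \approx 65.407$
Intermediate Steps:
$P{\left(M,v \right)} = \frac{1}{6 + v}$ ($P{\left(M,v \right)} = \frac{1}{v + 6} = \frac{1}{6 + v}$)
$W{\left(f,D \right)} = - \frac{1}{9} + D$ ($W{\left(f,D \right)} = D - \frac{1}{6 + 3} = D - \frac{1}{9} = - \frac{1}{9} + D$)
$6 \left(-11 + \left(\left(-5 + o{\left(W{\left(0,5 \right)} \right)}\right) + 3\right)\right) = 6 \left(-11 + \left(\left(-5 + \left(- \frac{1}{9} + 5\right)^{2}\right) + 3\right)\right) = 6 \left(-11 + \left(\left(-5 + \left(\frac{44}{9}\right)^{2}\right) + 3\right)\right) = 6 \left(-11 + \left(\left(-5 + \frac{1936}{81}\right) + 3\right)\right) = 6 \left(-11 + \left(\frac{1531}{81} + 3\right)\right) = 6 \left(-11 + \frac{1774}{81}\right) = 6 \cdot \frac{883}{81} = \frac{1766}{27}$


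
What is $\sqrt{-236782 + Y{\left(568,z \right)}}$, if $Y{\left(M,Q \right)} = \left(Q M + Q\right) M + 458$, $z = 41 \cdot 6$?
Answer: $2 \sqrt{19817227} \approx 8903.3$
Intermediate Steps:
$z = 246$
$Y{\left(M,Q \right)} = 458 + M \left(Q + M Q\right)$ ($Y{\left(M,Q \right)} = \left(M Q + Q\right) M + 458 = \left(Q + M Q\right) M + 458 = M \left(Q + M Q\right) + 458 = 458 + M \left(Q + M Q\right)$)
$\sqrt{-236782 + Y{\left(568,z \right)}} = \sqrt{-236782 + \left(458 + 568 \cdot 246 + 246 \cdot 568^{2}\right)} = \sqrt{-236782 + \left(458 + 139728 + 246 \cdot 322624\right)} = \sqrt{-236782 + \left(458 + 139728 + 79365504\right)} = \sqrt{-236782 + 79505690} = \sqrt{79268908} = 2 \sqrt{19817227}$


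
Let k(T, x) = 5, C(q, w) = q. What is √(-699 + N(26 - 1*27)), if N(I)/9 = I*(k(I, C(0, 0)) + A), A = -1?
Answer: 7*I*√15 ≈ 27.111*I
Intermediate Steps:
N(I) = 36*I (N(I) = 9*(I*(5 - 1)) = 9*(I*4) = 9*(4*I) = 36*I)
√(-699 + N(26 - 1*27)) = √(-699 + 36*(26 - 1*27)) = √(-699 + 36*(26 - 27)) = √(-699 + 36*(-1)) = √(-699 - 36) = √(-735) = 7*I*√15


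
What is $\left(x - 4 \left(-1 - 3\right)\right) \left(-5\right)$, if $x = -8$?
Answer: $-40$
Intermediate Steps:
$\left(x - 4 \left(-1 - 3\right)\right) \left(-5\right) = \left(-8 - 4 \left(-1 - 3\right)\right) \left(-5\right) = \left(-8 - -16\right) \left(-5\right) = \left(-8 + 16\right) \left(-5\right) = 8 \left(-5\right) = -40$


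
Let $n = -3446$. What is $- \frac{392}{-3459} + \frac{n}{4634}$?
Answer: $- \frac{5051593}{8014503} \approx -0.63031$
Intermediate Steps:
$- \frac{392}{-3459} + \frac{n}{4634} = - \frac{392}{-3459} - \frac{3446}{4634} = \left(-392\right) \left(- \frac{1}{3459}\right) - \frac{1723}{2317} = \frac{392}{3459} - \frac{1723}{2317} = - \frac{5051593}{8014503}$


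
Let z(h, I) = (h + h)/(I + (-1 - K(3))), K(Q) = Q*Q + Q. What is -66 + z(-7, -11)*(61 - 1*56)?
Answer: -757/12 ≈ -63.083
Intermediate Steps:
K(Q) = Q + Q**2 (K(Q) = Q**2 + Q = Q + Q**2)
z(h, I) = 2*h/(-13 + I) (z(h, I) = (h + h)/(I + (-1 - 3*(1 + 3))) = (2*h)/(I + (-1 - 3*4)) = (2*h)/(I + (-1 - 1*12)) = (2*h)/(I + (-1 - 12)) = (2*h)/(I - 13) = (2*h)/(-13 + I) = 2*h/(-13 + I))
-66 + z(-7, -11)*(61 - 1*56) = -66 + (2*(-7)/(-13 - 11))*(61 - 1*56) = -66 + (2*(-7)/(-24))*(61 - 56) = -66 + (2*(-7)*(-1/24))*5 = -66 + (7/12)*5 = -66 + 35/12 = -757/12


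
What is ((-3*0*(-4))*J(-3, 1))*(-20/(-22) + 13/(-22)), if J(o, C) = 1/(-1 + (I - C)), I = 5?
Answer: 0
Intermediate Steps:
J(o, C) = 1/(4 - C) (J(o, C) = 1/(-1 + (5 - C)) = 1/(4 - C))
((-3*0*(-4))*J(-3, 1))*(-20/(-22) + 13/(-22)) = ((-3*0*(-4))*(-1/(-4 + 1)))*(-20/(-22) + 13/(-22)) = ((0*(-4))*(-1/(-3)))*(-20*(-1/22) + 13*(-1/22)) = (0*(-1*(-1/3)))*(10/11 - 13/22) = (0*(1/3))*(7/22) = 0*(7/22) = 0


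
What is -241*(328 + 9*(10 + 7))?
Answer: -115921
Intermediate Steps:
-241*(328 + 9*(10 + 7)) = -241*(328 + 9*17) = -241*(328 + 153) = -241*481 = -115921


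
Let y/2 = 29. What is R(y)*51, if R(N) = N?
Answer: 2958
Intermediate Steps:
y = 58 (y = 2*29 = 58)
R(y)*51 = 58*51 = 2958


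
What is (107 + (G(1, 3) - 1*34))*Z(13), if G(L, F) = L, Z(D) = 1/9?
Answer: 74/9 ≈ 8.2222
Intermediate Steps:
Z(D) = ⅑
(107 + (G(1, 3) - 1*34))*Z(13) = (107 + (1 - 1*34))*(⅑) = (107 + (1 - 34))*(⅑) = (107 - 33)*(⅑) = 74*(⅑) = 74/9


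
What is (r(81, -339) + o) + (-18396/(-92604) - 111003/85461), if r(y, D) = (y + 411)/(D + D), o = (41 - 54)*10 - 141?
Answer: -6777339340693/24841262227 ≈ -272.83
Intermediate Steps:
o = -271 (o = -13*10 - 141 = -130 - 141 = -271)
r(y, D) = (411 + y)/(2*D) (r(y, D) = (411 + y)/((2*D)) = (411 + y)*(1/(2*D)) = (411 + y)/(2*D))
(r(81, -339) + o) + (-18396/(-92604) - 111003/85461) = ((1/2)*(411 + 81)/(-339) - 271) + (-18396/(-92604) - 111003/85461) = ((1/2)*(-1/339)*492 - 271) + (-18396*(-1/92604) - 111003*1/85461) = (-82/113 - 271) + (1533/7717 - 37001/28487) = -30705/113 - 241866146/219834179 = -6777339340693/24841262227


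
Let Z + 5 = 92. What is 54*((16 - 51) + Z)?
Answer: 2808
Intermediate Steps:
Z = 87 (Z = -5 + 92 = 87)
54*((16 - 51) + Z) = 54*((16 - 51) + 87) = 54*(-35 + 87) = 54*52 = 2808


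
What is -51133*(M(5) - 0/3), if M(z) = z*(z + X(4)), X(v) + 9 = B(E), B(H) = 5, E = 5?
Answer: -255665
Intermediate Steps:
X(v) = -4 (X(v) = -9 + 5 = -4)
M(z) = z*(-4 + z) (M(z) = z*(z - 4) = z*(-4 + z))
-51133*(M(5) - 0/3) = -51133*(5*(-4 + 5) - 0/3) = -51133*(5*1 - 0/3) = -51133*(5 - 1*0) = -51133*(5 + 0) = -51133*5 = -255665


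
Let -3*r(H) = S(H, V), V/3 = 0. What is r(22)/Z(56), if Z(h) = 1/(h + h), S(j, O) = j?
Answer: -2464/3 ≈ -821.33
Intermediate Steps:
V = 0 (V = 3*0 = 0)
r(H) = -H/3
Z(h) = 1/(2*h)
r(22)/Z(56) = (-⅓*22)/(((½)/56)) = -22/(3*((½)*(1/56))) = -22/(3*1/112) = -22/3*112 = -2464/3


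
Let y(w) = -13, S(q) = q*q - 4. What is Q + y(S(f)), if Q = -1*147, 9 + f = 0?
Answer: -160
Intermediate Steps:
f = -9 (f = -9 + 0 = -9)
S(q) = -4 + q**2 (S(q) = q**2 - 4 = -4 + q**2)
Q = -147
Q + y(S(f)) = -147 - 13 = -160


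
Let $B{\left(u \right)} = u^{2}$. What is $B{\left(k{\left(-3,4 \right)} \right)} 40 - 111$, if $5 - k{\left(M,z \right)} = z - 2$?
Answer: $249$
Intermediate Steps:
$k{\left(M,z \right)} = 7 - z$ ($k{\left(M,z \right)} = 5 - \left(z - 2\right) = 5 - \left(-2 + z\right) = 7 - z$)
$B{\left(k{\left(-3,4 \right)} \right)} 40 - 111 = \left(7 - 4\right)^{2} \cdot 40 - 111 = 3^{2} \cdot 40 - 111 = 9 \cdot 40 - 111 = 360 - 111 = 249$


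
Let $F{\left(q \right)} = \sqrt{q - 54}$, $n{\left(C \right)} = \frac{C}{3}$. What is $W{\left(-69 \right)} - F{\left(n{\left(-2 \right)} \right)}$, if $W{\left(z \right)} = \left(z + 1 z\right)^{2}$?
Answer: $19044 - \frac{2 i \sqrt{123}}{3} \approx 19044.0 - 7.3937 i$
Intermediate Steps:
$n{\left(C \right)} = \frac{C}{3}$ ($n{\left(C \right)} = C \frac{1}{3} = \frac{C}{3}$)
$W{\left(z \right)} = 4 z^{2}$ ($W{\left(z \right)} = \left(z + z\right)^{2} = \left(2 z\right)^{2} = 4 z^{2}$)
$F{\left(q \right)} = \sqrt{-54 + q}$
$W{\left(-69 \right)} - F{\left(n{\left(-2 \right)} \right)} = 4 \left(-69\right)^{2} - \sqrt{-54 + \frac{1}{3} \left(-2\right)} = 4 \cdot 4761 - \sqrt{-54 - \frac{2}{3}} = 19044 - \sqrt{- \frac{164}{3}} = 19044 - \frac{2 i \sqrt{123}}{3}$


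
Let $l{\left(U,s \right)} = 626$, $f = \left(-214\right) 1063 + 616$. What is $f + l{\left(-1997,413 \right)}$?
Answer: $-226240$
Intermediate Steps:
$f = -226866$ ($f = -227482 + 616 = -226866$)
$f + l{\left(-1997,413 \right)} = -226866 + 626 = -226240$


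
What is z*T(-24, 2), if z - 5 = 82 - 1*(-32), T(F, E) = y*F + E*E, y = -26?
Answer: 74732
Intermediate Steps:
T(F, E) = E**2 - 26*F (T(F, E) = -26*F + E*E = -26*F + E**2 = E**2 - 26*F)
z = 119 (z = 5 + (82 - 1*(-32)) = 5 + (82 + 32) = 5 + 114 = 119)
z*T(-24, 2) = 119*(2**2 - 26*(-24)) = 119*(4 + 624) = 119*628 = 74732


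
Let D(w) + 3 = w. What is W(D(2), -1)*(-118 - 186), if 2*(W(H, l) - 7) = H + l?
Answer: -1824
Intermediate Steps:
D(w) = -3 + w
W(H, l) = 7 + H/2 + l/2 (W(H, l) = 7 + (H + l)/2 = 7 + (H/2 + l/2) = 7 + H/2 + l/2)
W(D(2), -1)*(-118 - 186) = (7 + (-3 + 2)/2 + (½)*(-1))*(-118 - 186) = (7 + (½)*(-1) - ½)*(-304) = (7 - ½ - ½)*(-304) = 6*(-304) = -1824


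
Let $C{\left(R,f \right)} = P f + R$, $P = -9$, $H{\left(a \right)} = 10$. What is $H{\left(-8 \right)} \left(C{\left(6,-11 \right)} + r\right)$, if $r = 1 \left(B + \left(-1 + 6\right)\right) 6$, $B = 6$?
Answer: $1710$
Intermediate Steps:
$C{\left(R,f \right)} = R - 9 f$ ($C{\left(R,f \right)} = - 9 f + R = R - 9 f$)
$r = 66$ ($r = 1 \left(6 + \left(-1 + 6\right)\right) 6 = 1 \left(6 + 5\right) 6 = 1 \cdot 11 \cdot 6 = 11 \cdot 6 = 66$)
$H{\left(-8 \right)} \left(C{\left(6,-11 \right)} + r\right) = 10 \left(\left(6 - -99\right) + 66\right) = 10 \left(\left(6 + 99\right) + 66\right) = 10 \left(105 + 66\right) = 10 \cdot 171 = 1710$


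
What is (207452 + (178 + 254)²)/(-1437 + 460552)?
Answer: 394076/459115 ≈ 0.85834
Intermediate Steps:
(207452 + (178 + 254)²)/(-1437 + 460552) = (207452 + 432²)/459115 = (207452 + 186624)*(1/459115) = 394076*(1/459115) = 394076/459115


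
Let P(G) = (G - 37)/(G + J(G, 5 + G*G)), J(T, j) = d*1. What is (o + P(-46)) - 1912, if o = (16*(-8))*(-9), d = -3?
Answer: -37157/49 ≈ -758.31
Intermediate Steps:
J(T, j) = -3 (J(T, j) = -3*1 = -3)
P(G) = (-37 + G)/(-3 + G) (P(G) = (G - 37)/(G - 3) = (-37 + G)/(-3 + G))
o = 1152 (o = -128*(-9) = 1152)
(o + P(-46)) - 1912 = (1152 + (-37 - 46)/(-3 - 46)) - 1912 = (1152 - 83/(-49)) - 1912 = (1152 - 1/49*(-83)) - 1912 = (1152 + 83/49) - 1912 = 56531/49 - 1912 = -37157/49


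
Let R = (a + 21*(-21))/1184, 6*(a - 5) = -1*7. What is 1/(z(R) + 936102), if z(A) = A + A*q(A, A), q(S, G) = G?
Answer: 50466816/47242075637569 ≈ 1.0683e-6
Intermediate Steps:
a = 23/6 (a = 5 + (-1*7)/6 = 5 + (1/6)*(-7) = 5 - 7/6 = 23/6 ≈ 3.8333)
R = -2623/7104 (R = (23/6 + 21*(-21))/1184 = (23/6 - 441)*(1/1184) = -2623/6*1/1184 = -2623/7104 ≈ -0.36923)
z(A) = A + A**2 (z(A) = A + A*A = A + A**2)
1/(z(R) + 936102) = 1/(-2623*(1 - 2623/7104)/7104 + 936102) = 1/(-2623/7104*4481/7104 + 936102) = 1/(-11753663/50466816 + 936102) = 1/(47242075637569/50466816) = 50466816/47242075637569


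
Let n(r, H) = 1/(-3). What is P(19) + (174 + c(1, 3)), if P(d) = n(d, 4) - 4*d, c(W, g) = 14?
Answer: 335/3 ≈ 111.67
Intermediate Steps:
n(r, H) = -⅓
P(d) = -⅓ - 4*d
P(19) + (174 + c(1, 3)) = (-⅓ - 4*19) + (174 + 14) = (-⅓ - 76) + 188 = -229/3 + 188 = 335/3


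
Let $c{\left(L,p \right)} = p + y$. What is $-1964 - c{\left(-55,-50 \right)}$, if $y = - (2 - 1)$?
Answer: $-1913$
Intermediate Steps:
$y = -1$ ($y = \left(-1\right) 1 = -1$)
$c{\left(L,p \right)} = -1 + p$ ($c{\left(L,p \right)} = p - 1 = -1 + p$)
$-1964 - c{\left(-55,-50 \right)} = -1964 - \left(-1 - 50\right) = -1964 - -51 = -1964 + 51 = -1913$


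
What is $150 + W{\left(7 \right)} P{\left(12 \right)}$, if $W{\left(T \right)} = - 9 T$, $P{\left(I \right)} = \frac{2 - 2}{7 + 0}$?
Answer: $150$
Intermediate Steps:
$P{\left(I \right)} = 0$ ($P{\left(I \right)} = \frac{0}{7} = 0 \cdot \frac{1}{7} = 0$)
$150 + W{\left(7 \right)} P{\left(12 \right)} = 150 + \left(-9\right) 7 \cdot 0 = 150 - 0 = 150 + 0 = 150$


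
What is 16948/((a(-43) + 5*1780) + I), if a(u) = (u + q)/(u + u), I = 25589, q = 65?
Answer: 182191/370754 ≈ 0.49141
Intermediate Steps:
a(u) = (65 + u)/(2*u) (a(u) = (u + 65)/(u + u) = (65 + u)/((2*u)) = (65 + u)*(1/(2*u)) = (65 + u)/(2*u))
16948/((a(-43) + 5*1780) + I) = 16948/(((½)*(65 - 43)/(-43) + 5*1780) + 25589) = 16948/(((½)*(-1/43)*22 + 8900) + 25589) = 16948/((-11/43 + 8900) + 25589) = 16948/(382689/43 + 25589) = 16948/(1483016/43) = 16948*(43/1483016) = 182191/370754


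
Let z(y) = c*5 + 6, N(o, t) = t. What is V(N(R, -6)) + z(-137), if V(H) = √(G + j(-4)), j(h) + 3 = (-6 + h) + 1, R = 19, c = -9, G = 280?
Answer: -39 + 2*√67 ≈ -22.629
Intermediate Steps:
j(h) = -8 + h (j(h) = -3 + ((-6 + h) + 1) = -3 + (-5 + h) = -8 + h)
z(y) = -39 (z(y) = -9*5 + 6 = -45 + 6 = -39)
V(H) = 2*√67 (V(H) = √(280 + (-8 - 4)) = √(280 - 12) = √268 = 2*√67)
V(N(R, -6)) + z(-137) = 2*√67 - 39 = -39 + 2*√67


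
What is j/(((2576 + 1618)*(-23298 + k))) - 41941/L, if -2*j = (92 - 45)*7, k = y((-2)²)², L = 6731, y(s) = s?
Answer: -1170090168851/187784722728 ≈ -6.2310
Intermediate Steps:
k = 16 (k = ((-2)²)² = 4² = 16)
j = -329/2 (j = -(92 - 45)*7/2 = -47*7/2 = -½*329 = -329/2 ≈ -164.50)
j/(((2576 + 1618)*(-23298 + k))) - 41941/L = -329*1/((-23298 + 16)*(2576 + 1618))/2 - 41941/6731 = -329/(2*(4194*(-23282))) - 41941*1/6731 = -329/2/(-97644708) - 41941/6731 = -329/2*(-1/97644708) - 41941/6731 = 47/27898488 - 41941/6731 = -1170090168851/187784722728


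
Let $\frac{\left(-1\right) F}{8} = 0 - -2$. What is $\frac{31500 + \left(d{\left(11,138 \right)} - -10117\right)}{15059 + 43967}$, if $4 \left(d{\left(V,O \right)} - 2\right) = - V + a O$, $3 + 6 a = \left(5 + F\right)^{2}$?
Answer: $\frac{169179}{236104} \approx 0.71654$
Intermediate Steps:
$F = -16$ ($F = - 8 \left(0 - -2\right) = - 8 \left(0 + 2\right) = \left(-8\right) 2 = -16$)
$a = \frac{59}{3}$ ($a = - \frac{1}{2} + \frac{\left(5 - 16\right)^{2}}{6} = - \frac{1}{2} + \frac{\left(-11\right)^{2}}{6} = - \frac{1}{2} + \frac{1}{6} \cdot 121 = - \frac{1}{2} + \frac{121}{6} = \frac{59}{3} \approx 19.667$)
$d{\left(V,O \right)} = 2 - \frac{V}{4} + \frac{59 O}{12}$ ($d{\left(V,O \right)} = 2 + \frac{- V + \frac{59 O}{3}}{4} = 2 + \left(- \frac{V}{4} + \frac{59 O}{12}\right) = 2 - \frac{V}{4} + \frac{59 O}{12}$)
$\frac{31500 + \left(d{\left(11,138 \right)} - -10117\right)}{15059 + 43967} = \frac{31500 + \left(\left(2 - \frac{11}{4} + \frac{59}{12} \cdot 138\right) - -10117\right)}{15059 + 43967} = \frac{31500 + \left(\left(2 - \frac{11}{4} + \frac{1357}{2}\right) + 10117\right)}{59026} = \left(31500 + \left(\frac{2711}{4} + 10117\right)\right) \frac{1}{59026} = \left(31500 + \frac{43179}{4}\right) \frac{1}{59026} = \frac{169179}{4} \cdot \frac{1}{59026} = \frac{169179}{236104}$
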